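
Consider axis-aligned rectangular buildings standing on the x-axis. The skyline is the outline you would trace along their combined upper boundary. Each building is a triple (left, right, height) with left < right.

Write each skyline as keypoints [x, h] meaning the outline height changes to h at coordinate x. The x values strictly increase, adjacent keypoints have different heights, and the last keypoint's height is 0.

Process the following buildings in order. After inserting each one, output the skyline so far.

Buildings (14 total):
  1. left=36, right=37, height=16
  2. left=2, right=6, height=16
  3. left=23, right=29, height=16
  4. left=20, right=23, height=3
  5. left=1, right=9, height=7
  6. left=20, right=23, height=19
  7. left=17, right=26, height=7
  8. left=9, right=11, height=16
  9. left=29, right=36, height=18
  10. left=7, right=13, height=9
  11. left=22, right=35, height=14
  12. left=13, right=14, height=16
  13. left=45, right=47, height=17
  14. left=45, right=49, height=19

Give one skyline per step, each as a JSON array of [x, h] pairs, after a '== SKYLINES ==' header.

== SKYLINES ==
[[36,16],[37,0]]
[[2,16],[6,0],[36,16],[37,0]]
[[2,16],[6,0],[23,16],[29,0],[36,16],[37,0]]
[[2,16],[6,0],[20,3],[23,16],[29,0],[36,16],[37,0]]
[[1,7],[2,16],[6,7],[9,0],[20,3],[23,16],[29,0],[36,16],[37,0]]
[[1,7],[2,16],[6,7],[9,0],[20,19],[23,16],[29,0],[36,16],[37,0]]
[[1,7],[2,16],[6,7],[9,0],[17,7],[20,19],[23,16],[29,0],[36,16],[37,0]]
[[1,7],[2,16],[6,7],[9,16],[11,0],[17,7],[20,19],[23,16],[29,0],[36,16],[37,0]]
[[1,7],[2,16],[6,7],[9,16],[11,0],[17,7],[20,19],[23,16],[29,18],[36,16],[37,0]]
[[1,7],[2,16],[6,7],[7,9],[9,16],[11,9],[13,0],[17,7],[20,19],[23,16],[29,18],[36,16],[37,0]]
[[1,7],[2,16],[6,7],[7,9],[9,16],[11,9],[13,0],[17,7],[20,19],[23,16],[29,18],[36,16],[37,0]]
[[1,7],[2,16],[6,7],[7,9],[9,16],[11,9],[13,16],[14,0],[17,7],[20,19],[23,16],[29,18],[36,16],[37,0]]
[[1,7],[2,16],[6,7],[7,9],[9,16],[11,9],[13,16],[14,0],[17,7],[20,19],[23,16],[29,18],[36,16],[37,0],[45,17],[47,0]]
[[1,7],[2,16],[6,7],[7,9],[9,16],[11,9],[13,16],[14,0],[17,7],[20,19],[23,16],[29,18],[36,16],[37,0],[45,19],[49,0]]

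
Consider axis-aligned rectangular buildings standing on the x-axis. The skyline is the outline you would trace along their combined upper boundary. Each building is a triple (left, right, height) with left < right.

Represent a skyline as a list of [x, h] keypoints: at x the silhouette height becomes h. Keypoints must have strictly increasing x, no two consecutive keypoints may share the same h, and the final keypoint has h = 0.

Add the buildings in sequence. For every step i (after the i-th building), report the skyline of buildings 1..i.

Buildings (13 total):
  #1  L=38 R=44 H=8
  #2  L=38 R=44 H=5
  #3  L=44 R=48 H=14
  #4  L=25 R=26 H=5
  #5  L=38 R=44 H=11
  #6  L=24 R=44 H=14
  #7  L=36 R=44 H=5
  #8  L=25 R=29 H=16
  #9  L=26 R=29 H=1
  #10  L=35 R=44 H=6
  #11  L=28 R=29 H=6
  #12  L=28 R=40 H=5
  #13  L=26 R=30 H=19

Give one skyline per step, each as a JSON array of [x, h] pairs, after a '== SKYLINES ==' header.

== SKYLINES ==
[[38,8],[44,0]]
[[38,8],[44,0]]
[[38,8],[44,14],[48,0]]
[[25,5],[26,0],[38,8],[44,14],[48,0]]
[[25,5],[26,0],[38,11],[44,14],[48,0]]
[[24,14],[48,0]]
[[24,14],[48,0]]
[[24,14],[25,16],[29,14],[48,0]]
[[24,14],[25,16],[29,14],[48,0]]
[[24,14],[25,16],[29,14],[48,0]]
[[24,14],[25,16],[29,14],[48,0]]
[[24,14],[25,16],[29,14],[48,0]]
[[24,14],[25,16],[26,19],[30,14],[48,0]]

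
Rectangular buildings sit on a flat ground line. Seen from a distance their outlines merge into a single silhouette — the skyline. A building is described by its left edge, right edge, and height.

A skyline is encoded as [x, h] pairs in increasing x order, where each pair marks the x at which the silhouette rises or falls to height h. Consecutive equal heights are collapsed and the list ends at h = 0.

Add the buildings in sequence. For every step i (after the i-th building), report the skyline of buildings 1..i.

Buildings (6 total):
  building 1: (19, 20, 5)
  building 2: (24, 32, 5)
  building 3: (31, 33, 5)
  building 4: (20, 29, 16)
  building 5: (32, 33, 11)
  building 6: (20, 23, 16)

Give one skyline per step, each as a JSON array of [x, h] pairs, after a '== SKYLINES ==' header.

== SKYLINES ==
[[19,5],[20,0]]
[[19,5],[20,0],[24,5],[32,0]]
[[19,5],[20,0],[24,5],[33,0]]
[[19,5],[20,16],[29,5],[33,0]]
[[19,5],[20,16],[29,5],[32,11],[33,0]]
[[19,5],[20,16],[29,5],[32,11],[33,0]]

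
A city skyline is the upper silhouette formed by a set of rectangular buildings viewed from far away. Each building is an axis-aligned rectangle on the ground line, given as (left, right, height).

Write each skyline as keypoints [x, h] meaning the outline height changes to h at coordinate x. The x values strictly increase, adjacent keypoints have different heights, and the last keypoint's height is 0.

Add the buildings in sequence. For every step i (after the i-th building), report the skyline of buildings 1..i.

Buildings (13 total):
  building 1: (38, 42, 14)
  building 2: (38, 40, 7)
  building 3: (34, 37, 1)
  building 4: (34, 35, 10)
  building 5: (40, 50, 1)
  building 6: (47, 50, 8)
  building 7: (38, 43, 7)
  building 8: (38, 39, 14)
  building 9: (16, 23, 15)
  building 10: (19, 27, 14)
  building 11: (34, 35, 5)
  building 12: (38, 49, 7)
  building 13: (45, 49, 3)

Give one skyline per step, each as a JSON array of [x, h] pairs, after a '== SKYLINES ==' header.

== SKYLINES ==
[[38,14],[42,0]]
[[38,14],[42,0]]
[[34,1],[37,0],[38,14],[42,0]]
[[34,10],[35,1],[37,0],[38,14],[42,0]]
[[34,10],[35,1],[37,0],[38,14],[42,1],[50,0]]
[[34,10],[35,1],[37,0],[38,14],[42,1],[47,8],[50,0]]
[[34,10],[35,1],[37,0],[38,14],[42,7],[43,1],[47,8],[50,0]]
[[34,10],[35,1],[37,0],[38,14],[42,7],[43,1],[47,8],[50,0]]
[[16,15],[23,0],[34,10],[35,1],[37,0],[38,14],[42,7],[43,1],[47,8],[50,0]]
[[16,15],[23,14],[27,0],[34,10],[35,1],[37,0],[38,14],[42,7],[43,1],[47,8],[50,0]]
[[16,15],[23,14],[27,0],[34,10],[35,1],[37,0],[38,14],[42,7],[43,1],[47,8],[50,0]]
[[16,15],[23,14],[27,0],[34,10],[35,1],[37,0],[38,14],[42,7],[47,8],[50,0]]
[[16,15],[23,14],[27,0],[34,10],[35,1],[37,0],[38,14],[42,7],[47,8],[50,0]]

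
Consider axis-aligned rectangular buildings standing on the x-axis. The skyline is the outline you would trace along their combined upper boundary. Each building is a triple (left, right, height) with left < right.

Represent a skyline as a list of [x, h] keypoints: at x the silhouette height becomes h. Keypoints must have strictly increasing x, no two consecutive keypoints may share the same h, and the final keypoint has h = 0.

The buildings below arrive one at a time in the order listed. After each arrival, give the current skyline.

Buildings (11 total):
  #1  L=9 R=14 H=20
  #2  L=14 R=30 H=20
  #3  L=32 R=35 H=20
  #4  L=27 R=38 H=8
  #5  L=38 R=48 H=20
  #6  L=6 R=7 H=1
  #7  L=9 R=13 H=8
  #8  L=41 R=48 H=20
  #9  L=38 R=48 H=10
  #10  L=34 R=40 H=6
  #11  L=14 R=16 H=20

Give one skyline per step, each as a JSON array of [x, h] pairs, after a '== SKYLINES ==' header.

== SKYLINES ==
[[9,20],[14,0]]
[[9,20],[30,0]]
[[9,20],[30,0],[32,20],[35,0]]
[[9,20],[30,8],[32,20],[35,8],[38,0]]
[[9,20],[30,8],[32,20],[35,8],[38,20],[48,0]]
[[6,1],[7,0],[9,20],[30,8],[32,20],[35,8],[38,20],[48,0]]
[[6,1],[7,0],[9,20],[30,8],[32,20],[35,8],[38,20],[48,0]]
[[6,1],[7,0],[9,20],[30,8],[32,20],[35,8],[38,20],[48,0]]
[[6,1],[7,0],[9,20],[30,8],[32,20],[35,8],[38,20],[48,0]]
[[6,1],[7,0],[9,20],[30,8],[32,20],[35,8],[38,20],[48,0]]
[[6,1],[7,0],[9,20],[30,8],[32,20],[35,8],[38,20],[48,0]]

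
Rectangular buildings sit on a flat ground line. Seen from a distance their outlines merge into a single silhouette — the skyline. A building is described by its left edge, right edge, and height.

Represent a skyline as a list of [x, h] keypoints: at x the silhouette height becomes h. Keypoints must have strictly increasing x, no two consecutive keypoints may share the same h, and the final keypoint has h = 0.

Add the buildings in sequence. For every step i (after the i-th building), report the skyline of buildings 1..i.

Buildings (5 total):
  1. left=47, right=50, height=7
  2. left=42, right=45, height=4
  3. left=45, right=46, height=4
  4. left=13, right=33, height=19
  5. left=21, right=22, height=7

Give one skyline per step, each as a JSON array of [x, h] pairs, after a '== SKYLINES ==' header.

== SKYLINES ==
[[47,7],[50,0]]
[[42,4],[45,0],[47,7],[50,0]]
[[42,4],[46,0],[47,7],[50,0]]
[[13,19],[33,0],[42,4],[46,0],[47,7],[50,0]]
[[13,19],[33,0],[42,4],[46,0],[47,7],[50,0]]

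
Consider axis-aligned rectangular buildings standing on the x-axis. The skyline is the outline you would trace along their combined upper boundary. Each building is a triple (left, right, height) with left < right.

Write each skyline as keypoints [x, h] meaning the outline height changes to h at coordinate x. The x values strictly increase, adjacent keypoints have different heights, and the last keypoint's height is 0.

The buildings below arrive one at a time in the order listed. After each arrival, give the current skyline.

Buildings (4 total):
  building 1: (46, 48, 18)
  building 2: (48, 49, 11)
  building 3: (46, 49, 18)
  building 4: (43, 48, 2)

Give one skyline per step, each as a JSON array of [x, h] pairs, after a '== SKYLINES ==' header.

== SKYLINES ==
[[46,18],[48,0]]
[[46,18],[48,11],[49,0]]
[[46,18],[49,0]]
[[43,2],[46,18],[49,0]]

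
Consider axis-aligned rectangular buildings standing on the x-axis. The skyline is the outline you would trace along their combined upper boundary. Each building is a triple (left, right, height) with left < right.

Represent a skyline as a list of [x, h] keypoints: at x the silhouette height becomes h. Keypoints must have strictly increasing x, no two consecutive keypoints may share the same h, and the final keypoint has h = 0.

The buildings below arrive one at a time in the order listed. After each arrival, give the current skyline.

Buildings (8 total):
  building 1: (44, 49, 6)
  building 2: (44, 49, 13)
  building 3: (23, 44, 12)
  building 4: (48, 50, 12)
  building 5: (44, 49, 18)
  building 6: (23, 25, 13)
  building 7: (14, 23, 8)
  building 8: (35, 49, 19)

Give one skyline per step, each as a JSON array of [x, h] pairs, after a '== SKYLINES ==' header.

== SKYLINES ==
[[44,6],[49,0]]
[[44,13],[49,0]]
[[23,12],[44,13],[49,0]]
[[23,12],[44,13],[49,12],[50,0]]
[[23,12],[44,18],[49,12],[50,0]]
[[23,13],[25,12],[44,18],[49,12],[50,0]]
[[14,8],[23,13],[25,12],[44,18],[49,12],[50,0]]
[[14,8],[23,13],[25,12],[35,19],[49,12],[50,0]]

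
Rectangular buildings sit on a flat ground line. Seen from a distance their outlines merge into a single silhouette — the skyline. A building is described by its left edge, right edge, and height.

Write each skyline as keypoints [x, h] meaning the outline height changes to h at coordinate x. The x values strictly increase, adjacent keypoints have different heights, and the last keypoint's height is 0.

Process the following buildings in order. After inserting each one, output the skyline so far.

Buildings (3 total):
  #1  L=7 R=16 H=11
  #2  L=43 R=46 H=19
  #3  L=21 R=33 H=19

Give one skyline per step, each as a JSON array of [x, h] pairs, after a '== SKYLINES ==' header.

== SKYLINES ==
[[7,11],[16,0]]
[[7,11],[16,0],[43,19],[46,0]]
[[7,11],[16,0],[21,19],[33,0],[43,19],[46,0]]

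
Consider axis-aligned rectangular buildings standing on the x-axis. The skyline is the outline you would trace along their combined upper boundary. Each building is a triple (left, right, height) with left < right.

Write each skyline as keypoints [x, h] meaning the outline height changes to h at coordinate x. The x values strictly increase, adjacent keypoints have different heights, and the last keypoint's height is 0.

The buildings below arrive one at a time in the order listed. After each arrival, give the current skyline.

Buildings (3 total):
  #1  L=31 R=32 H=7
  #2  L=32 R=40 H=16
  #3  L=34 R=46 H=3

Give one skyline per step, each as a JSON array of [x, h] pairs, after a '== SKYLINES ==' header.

== SKYLINES ==
[[31,7],[32,0]]
[[31,7],[32,16],[40,0]]
[[31,7],[32,16],[40,3],[46,0]]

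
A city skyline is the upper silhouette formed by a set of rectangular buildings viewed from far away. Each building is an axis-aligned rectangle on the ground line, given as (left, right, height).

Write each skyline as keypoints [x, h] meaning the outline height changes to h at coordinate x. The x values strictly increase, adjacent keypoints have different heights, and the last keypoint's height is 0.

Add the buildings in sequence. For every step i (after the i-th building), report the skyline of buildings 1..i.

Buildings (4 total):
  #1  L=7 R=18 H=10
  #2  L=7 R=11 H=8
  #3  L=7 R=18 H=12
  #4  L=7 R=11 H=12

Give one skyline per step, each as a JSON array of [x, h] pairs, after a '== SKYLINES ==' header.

== SKYLINES ==
[[7,10],[18,0]]
[[7,10],[18,0]]
[[7,12],[18,0]]
[[7,12],[18,0]]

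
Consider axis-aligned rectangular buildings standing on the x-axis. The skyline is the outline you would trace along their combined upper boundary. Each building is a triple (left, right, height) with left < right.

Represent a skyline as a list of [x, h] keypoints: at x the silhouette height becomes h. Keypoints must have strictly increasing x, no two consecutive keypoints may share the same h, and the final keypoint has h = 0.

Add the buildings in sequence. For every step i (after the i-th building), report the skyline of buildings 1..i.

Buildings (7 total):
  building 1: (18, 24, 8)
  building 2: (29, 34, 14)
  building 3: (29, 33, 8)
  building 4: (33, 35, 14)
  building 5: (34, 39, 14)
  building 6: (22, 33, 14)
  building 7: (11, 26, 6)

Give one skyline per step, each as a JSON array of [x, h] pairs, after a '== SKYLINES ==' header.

== SKYLINES ==
[[18,8],[24,0]]
[[18,8],[24,0],[29,14],[34,0]]
[[18,8],[24,0],[29,14],[34,0]]
[[18,8],[24,0],[29,14],[35,0]]
[[18,8],[24,0],[29,14],[39,0]]
[[18,8],[22,14],[39,0]]
[[11,6],[18,8],[22,14],[39,0]]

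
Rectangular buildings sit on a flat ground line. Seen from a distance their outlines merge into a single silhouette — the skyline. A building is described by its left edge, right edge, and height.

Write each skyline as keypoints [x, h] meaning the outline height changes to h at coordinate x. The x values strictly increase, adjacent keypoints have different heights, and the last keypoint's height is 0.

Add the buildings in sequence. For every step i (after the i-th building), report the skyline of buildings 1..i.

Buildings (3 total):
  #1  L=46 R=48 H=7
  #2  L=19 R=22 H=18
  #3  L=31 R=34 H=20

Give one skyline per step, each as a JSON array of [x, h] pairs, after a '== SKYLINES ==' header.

== SKYLINES ==
[[46,7],[48,0]]
[[19,18],[22,0],[46,7],[48,0]]
[[19,18],[22,0],[31,20],[34,0],[46,7],[48,0]]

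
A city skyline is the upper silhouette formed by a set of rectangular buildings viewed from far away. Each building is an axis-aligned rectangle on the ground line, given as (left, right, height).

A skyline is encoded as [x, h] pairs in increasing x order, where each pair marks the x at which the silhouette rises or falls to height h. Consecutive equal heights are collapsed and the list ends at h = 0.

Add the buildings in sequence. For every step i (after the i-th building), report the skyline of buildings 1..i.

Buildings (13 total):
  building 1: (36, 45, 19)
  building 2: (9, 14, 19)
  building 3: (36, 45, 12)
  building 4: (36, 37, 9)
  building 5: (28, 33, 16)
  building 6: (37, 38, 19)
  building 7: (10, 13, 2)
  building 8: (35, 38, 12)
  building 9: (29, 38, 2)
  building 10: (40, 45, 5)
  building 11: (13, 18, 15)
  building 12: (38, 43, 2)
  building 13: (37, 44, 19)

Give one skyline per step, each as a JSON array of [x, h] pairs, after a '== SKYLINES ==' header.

== SKYLINES ==
[[36,19],[45,0]]
[[9,19],[14,0],[36,19],[45,0]]
[[9,19],[14,0],[36,19],[45,0]]
[[9,19],[14,0],[36,19],[45,0]]
[[9,19],[14,0],[28,16],[33,0],[36,19],[45,0]]
[[9,19],[14,0],[28,16],[33,0],[36,19],[45,0]]
[[9,19],[14,0],[28,16],[33,0],[36,19],[45,0]]
[[9,19],[14,0],[28,16],[33,0],[35,12],[36,19],[45,0]]
[[9,19],[14,0],[28,16],[33,2],[35,12],[36,19],[45,0]]
[[9,19],[14,0],[28,16],[33,2],[35,12],[36,19],[45,0]]
[[9,19],[14,15],[18,0],[28,16],[33,2],[35,12],[36,19],[45,0]]
[[9,19],[14,15],[18,0],[28,16],[33,2],[35,12],[36,19],[45,0]]
[[9,19],[14,15],[18,0],[28,16],[33,2],[35,12],[36,19],[45,0]]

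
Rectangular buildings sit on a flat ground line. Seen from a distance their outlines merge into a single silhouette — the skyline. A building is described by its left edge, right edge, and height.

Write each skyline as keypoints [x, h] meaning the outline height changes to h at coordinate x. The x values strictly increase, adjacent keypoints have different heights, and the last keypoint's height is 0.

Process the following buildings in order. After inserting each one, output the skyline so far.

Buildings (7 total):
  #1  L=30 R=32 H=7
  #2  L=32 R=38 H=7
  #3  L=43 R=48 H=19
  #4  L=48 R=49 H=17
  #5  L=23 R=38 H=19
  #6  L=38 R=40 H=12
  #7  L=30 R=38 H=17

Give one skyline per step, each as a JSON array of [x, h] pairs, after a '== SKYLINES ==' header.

== SKYLINES ==
[[30,7],[32,0]]
[[30,7],[38,0]]
[[30,7],[38,0],[43,19],[48,0]]
[[30,7],[38,0],[43,19],[48,17],[49,0]]
[[23,19],[38,0],[43,19],[48,17],[49,0]]
[[23,19],[38,12],[40,0],[43,19],[48,17],[49,0]]
[[23,19],[38,12],[40,0],[43,19],[48,17],[49,0]]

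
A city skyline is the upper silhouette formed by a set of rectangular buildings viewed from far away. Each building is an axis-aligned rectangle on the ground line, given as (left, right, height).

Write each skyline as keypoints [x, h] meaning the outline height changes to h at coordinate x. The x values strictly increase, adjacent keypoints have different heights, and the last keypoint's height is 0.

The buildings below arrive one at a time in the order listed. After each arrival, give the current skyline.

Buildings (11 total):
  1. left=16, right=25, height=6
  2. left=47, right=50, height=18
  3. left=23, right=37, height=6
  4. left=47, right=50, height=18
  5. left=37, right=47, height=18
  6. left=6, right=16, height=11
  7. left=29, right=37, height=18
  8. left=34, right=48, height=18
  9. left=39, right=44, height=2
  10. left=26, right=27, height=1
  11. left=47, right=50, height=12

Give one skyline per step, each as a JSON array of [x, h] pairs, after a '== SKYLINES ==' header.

== SKYLINES ==
[[16,6],[25,0]]
[[16,6],[25,0],[47,18],[50,0]]
[[16,6],[37,0],[47,18],[50,0]]
[[16,6],[37,0],[47,18],[50,0]]
[[16,6],[37,18],[50,0]]
[[6,11],[16,6],[37,18],[50,0]]
[[6,11],[16,6],[29,18],[50,0]]
[[6,11],[16,6],[29,18],[50,0]]
[[6,11],[16,6],[29,18],[50,0]]
[[6,11],[16,6],[29,18],[50,0]]
[[6,11],[16,6],[29,18],[50,0]]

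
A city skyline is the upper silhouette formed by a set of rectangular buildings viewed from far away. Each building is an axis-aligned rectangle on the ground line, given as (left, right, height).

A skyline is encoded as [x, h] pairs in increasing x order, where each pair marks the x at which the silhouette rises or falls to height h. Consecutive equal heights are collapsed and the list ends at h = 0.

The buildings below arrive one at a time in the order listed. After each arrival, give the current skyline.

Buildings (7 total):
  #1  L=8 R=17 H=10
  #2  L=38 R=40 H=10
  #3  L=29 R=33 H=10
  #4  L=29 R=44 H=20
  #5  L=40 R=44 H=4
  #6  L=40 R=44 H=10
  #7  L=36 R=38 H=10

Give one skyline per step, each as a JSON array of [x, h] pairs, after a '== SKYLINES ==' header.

== SKYLINES ==
[[8,10],[17,0]]
[[8,10],[17,0],[38,10],[40,0]]
[[8,10],[17,0],[29,10],[33,0],[38,10],[40,0]]
[[8,10],[17,0],[29,20],[44,0]]
[[8,10],[17,0],[29,20],[44,0]]
[[8,10],[17,0],[29,20],[44,0]]
[[8,10],[17,0],[29,20],[44,0]]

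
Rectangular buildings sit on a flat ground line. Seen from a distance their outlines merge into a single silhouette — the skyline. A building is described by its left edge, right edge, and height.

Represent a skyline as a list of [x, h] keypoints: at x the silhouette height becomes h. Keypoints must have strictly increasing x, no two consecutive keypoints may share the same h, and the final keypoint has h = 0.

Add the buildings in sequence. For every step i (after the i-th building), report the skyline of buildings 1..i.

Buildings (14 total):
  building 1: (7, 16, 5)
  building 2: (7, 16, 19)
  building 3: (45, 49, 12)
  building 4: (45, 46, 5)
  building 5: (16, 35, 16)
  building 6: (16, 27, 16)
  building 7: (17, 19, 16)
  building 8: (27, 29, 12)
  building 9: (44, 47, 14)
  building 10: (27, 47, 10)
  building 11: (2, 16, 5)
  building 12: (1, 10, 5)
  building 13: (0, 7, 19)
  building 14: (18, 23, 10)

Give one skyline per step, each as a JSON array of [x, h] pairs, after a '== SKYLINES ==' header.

== SKYLINES ==
[[7,5],[16,0]]
[[7,19],[16,0]]
[[7,19],[16,0],[45,12],[49,0]]
[[7,19],[16,0],[45,12],[49,0]]
[[7,19],[16,16],[35,0],[45,12],[49,0]]
[[7,19],[16,16],[35,0],[45,12],[49,0]]
[[7,19],[16,16],[35,0],[45,12],[49,0]]
[[7,19],[16,16],[35,0],[45,12],[49,0]]
[[7,19],[16,16],[35,0],[44,14],[47,12],[49,0]]
[[7,19],[16,16],[35,10],[44,14],[47,12],[49,0]]
[[2,5],[7,19],[16,16],[35,10],[44,14],[47,12],[49,0]]
[[1,5],[7,19],[16,16],[35,10],[44,14],[47,12],[49,0]]
[[0,19],[16,16],[35,10],[44,14],[47,12],[49,0]]
[[0,19],[16,16],[35,10],[44,14],[47,12],[49,0]]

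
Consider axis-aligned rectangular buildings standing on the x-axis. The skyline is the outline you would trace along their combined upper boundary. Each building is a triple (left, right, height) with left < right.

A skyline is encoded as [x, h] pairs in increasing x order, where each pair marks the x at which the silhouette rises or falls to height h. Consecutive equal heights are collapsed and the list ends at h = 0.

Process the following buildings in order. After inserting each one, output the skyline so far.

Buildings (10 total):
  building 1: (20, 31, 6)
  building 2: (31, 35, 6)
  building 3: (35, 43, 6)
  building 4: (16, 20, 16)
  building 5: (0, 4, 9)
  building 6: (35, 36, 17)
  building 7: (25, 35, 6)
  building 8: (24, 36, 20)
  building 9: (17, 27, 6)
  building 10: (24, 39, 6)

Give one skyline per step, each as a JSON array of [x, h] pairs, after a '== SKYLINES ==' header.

== SKYLINES ==
[[20,6],[31,0]]
[[20,6],[35,0]]
[[20,6],[43,0]]
[[16,16],[20,6],[43,0]]
[[0,9],[4,0],[16,16],[20,6],[43,0]]
[[0,9],[4,0],[16,16],[20,6],[35,17],[36,6],[43,0]]
[[0,9],[4,0],[16,16],[20,6],[35,17],[36,6],[43,0]]
[[0,9],[4,0],[16,16],[20,6],[24,20],[36,6],[43,0]]
[[0,9],[4,0],[16,16],[20,6],[24,20],[36,6],[43,0]]
[[0,9],[4,0],[16,16],[20,6],[24,20],[36,6],[43,0]]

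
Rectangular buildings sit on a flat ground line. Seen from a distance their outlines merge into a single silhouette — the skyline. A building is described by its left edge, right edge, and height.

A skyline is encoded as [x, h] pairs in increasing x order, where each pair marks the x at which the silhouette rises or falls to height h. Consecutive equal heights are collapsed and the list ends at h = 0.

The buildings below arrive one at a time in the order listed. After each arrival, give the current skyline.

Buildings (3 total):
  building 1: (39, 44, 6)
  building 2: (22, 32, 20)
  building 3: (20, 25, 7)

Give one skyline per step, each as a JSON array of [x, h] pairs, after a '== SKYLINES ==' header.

== SKYLINES ==
[[39,6],[44,0]]
[[22,20],[32,0],[39,6],[44,0]]
[[20,7],[22,20],[32,0],[39,6],[44,0]]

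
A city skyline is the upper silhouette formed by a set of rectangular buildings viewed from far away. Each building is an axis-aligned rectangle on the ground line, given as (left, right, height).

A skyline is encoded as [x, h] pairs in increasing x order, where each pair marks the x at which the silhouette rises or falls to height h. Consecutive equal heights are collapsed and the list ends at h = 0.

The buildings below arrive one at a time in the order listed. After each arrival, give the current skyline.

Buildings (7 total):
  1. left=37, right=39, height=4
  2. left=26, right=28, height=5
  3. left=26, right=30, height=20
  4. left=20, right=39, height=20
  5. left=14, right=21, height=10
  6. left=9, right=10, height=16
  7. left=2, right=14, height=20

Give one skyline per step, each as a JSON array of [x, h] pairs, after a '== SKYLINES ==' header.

== SKYLINES ==
[[37,4],[39,0]]
[[26,5],[28,0],[37,4],[39,0]]
[[26,20],[30,0],[37,4],[39,0]]
[[20,20],[39,0]]
[[14,10],[20,20],[39,0]]
[[9,16],[10,0],[14,10],[20,20],[39,0]]
[[2,20],[14,10],[20,20],[39,0]]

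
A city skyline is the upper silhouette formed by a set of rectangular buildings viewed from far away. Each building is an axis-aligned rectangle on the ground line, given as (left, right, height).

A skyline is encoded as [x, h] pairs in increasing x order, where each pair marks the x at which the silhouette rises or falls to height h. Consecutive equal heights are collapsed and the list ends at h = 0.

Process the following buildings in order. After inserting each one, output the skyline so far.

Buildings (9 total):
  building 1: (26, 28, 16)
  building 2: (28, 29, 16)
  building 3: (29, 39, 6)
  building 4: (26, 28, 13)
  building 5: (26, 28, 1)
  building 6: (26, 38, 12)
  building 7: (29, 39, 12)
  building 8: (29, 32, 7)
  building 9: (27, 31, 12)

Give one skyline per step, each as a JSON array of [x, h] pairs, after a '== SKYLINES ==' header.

== SKYLINES ==
[[26,16],[28,0]]
[[26,16],[29,0]]
[[26,16],[29,6],[39,0]]
[[26,16],[29,6],[39,0]]
[[26,16],[29,6],[39,0]]
[[26,16],[29,12],[38,6],[39,0]]
[[26,16],[29,12],[39,0]]
[[26,16],[29,12],[39,0]]
[[26,16],[29,12],[39,0]]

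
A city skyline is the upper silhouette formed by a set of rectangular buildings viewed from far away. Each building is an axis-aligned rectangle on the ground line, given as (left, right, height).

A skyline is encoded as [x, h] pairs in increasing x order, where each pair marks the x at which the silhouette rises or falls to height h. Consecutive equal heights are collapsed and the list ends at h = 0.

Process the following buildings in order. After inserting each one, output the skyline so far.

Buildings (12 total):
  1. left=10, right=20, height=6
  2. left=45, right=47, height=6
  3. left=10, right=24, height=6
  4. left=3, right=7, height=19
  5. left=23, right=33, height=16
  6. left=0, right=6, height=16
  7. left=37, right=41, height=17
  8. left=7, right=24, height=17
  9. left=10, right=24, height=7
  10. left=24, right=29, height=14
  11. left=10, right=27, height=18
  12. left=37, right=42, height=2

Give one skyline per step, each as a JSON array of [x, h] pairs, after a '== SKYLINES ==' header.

== SKYLINES ==
[[10,6],[20,0]]
[[10,6],[20,0],[45,6],[47,0]]
[[10,6],[24,0],[45,6],[47,0]]
[[3,19],[7,0],[10,6],[24,0],[45,6],[47,0]]
[[3,19],[7,0],[10,6],[23,16],[33,0],[45,6],[47,0]]
[[0,16],[3,19],[7,0],[10,6],[23,16],[33,0],[45,6],[47,0]]
[[0,16],[3,19],[7,0],[10,6],[23,16],[33,0],[37,17],[41,0],[45,6],[47,0]]
[[0,16],[3,19],[7,17],[24,16],[33,0],[37,17],[41,0],[45,6],[47,0]]
[[0,16],[3,19],[7,17],[24,16],[33,0],[37,17],[41,0],[45,6],[47,0]]
[[0,16],[3,19],[7,17],[24,16],[33,0],[37,17],[41,0],[45,6],[47,0]]
[[0,16],[3,19],[7,17],[10,18],[27,16],[33,0],[37,17],[41,0],[45,6],[47,0]]
[[0,16],[3,19],[7,17],[10,18],[27,16],[33,0],[37,17],[41,2],[42,0],[45,6],[47,0]]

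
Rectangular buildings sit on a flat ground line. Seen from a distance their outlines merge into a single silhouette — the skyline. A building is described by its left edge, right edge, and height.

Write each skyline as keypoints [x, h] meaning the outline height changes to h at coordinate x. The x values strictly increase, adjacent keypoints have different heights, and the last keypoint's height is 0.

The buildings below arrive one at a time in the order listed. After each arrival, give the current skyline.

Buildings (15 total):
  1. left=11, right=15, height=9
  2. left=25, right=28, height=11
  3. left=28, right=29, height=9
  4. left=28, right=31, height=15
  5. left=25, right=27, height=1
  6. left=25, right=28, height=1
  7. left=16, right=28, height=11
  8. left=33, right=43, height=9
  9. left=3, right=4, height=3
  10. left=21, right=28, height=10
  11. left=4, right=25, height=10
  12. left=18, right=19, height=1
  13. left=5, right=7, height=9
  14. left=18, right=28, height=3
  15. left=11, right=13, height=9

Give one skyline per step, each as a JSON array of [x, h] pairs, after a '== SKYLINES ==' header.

== SKYLINES ==
[[11,9],[15,0]]
[[11,9],[15,0],[25,11],[28,0]]
[[11,9],[15,0],[25,11],[28,9],[29,0]]
[[11,9],[15,0],[25,11],[28,15],[31,0]]
[[11,9],[15,0],[25,11],[28,15],[31,0]]
[[11,9],[15,0],[25,11],[28,15],[31,0]]
[[11,9],[15,0],[16,11],[28,15],[31,0]]
[[11,9],[15,0],[16,11],[28,15],[31,0],[33,9],[43,0]]
[[3,3],[4,0],[11,9],[15,0],[16,11],[28,15],[31,0],[33,9],[43,0]]
[[3,3],[4,0],[11,9],[15,0],[16,11],[28,15],[31,0],[33,9],[43,0]]
[[3,3],[4,10],[16,11],[28,15],[31,0],[33,9],[43,0]]
[[3,3],[4,10],[16,11],[28,15],[31,0],[33,9],[43,0]]
[[3,3],[4,10],[16,11],[28,15],[31,0],[33,9],[43,0]]
[[3,3],[4,10],[16,11],[28,15],[31,0],[33,9],[43,0]]
[[3,3],[4,10],[16,11],[28,15],[31,0],[33,9],[43,0]]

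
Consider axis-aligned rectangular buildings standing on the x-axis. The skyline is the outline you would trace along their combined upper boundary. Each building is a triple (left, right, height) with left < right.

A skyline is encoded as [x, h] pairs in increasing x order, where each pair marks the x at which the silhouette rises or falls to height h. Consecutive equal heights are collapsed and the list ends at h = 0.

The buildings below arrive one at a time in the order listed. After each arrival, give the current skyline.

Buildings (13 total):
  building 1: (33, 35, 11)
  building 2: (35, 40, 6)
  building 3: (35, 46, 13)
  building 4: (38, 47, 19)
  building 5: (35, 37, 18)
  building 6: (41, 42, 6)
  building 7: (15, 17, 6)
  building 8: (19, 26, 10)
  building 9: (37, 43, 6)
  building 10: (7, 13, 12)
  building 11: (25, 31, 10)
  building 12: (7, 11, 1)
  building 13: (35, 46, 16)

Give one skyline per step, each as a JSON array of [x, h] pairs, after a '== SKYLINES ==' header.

== SKYLINES ==
[[33,11],[35,0]]
[[33,11],[35,6],[40,0]]
[[33,11],[35,13],[46,0]]
[[33,11],[35,13],[38,19],[47,0]]
[[33,11],[35,18],[37,13],[38,19],[47,0]]
[[33,11],[35,18],[37,13],[38,19],[47,0]]
[[15,6],[17,0],[33,11],[35,18],[37,13],[38,19],[47,0]]
[[15,6],[17,0],[19,10],[26,0],[33,11],[35,18],[37,13],[38,19],[47,0]]
[[15,6],[17,0],[19,10],[26,0],[33,11],[35,18],[37,13],[38,19],[47,0]]
[[7,12],[13,0],[15,6],[17,0],[19,10],[26,0],[33,11],[35,18],[37,13],[38,19],[47,0]]
[[7,12],[13,0],[15,6],[17,0],[19,10],[31,0],[33,11],[35,18],[37,13],[38,19],[47,0]]
[[7,12],[13,0],[15,6],[17,0],[19,10],[31,0],[33,11],[35,18],[37,13],[38,19],[47,0]]
[[7,12],[13,0],[15,6],[17,0],[19,10],[31,0],[33,11],[35,18],[37,16],[38,19],[47,0]]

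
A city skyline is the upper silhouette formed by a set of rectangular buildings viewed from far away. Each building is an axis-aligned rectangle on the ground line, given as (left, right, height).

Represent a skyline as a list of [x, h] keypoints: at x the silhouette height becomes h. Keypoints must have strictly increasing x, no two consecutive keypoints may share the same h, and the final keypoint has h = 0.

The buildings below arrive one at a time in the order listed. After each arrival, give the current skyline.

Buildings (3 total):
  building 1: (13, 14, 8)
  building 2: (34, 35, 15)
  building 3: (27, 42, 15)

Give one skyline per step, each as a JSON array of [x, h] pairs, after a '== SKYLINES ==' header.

== SKYLINES ==
[[13,8],[14,0]]
[[13,8],[14,0],[34,15],[35,0]]
[[13,8],[14,0],[27,15],[42,0]]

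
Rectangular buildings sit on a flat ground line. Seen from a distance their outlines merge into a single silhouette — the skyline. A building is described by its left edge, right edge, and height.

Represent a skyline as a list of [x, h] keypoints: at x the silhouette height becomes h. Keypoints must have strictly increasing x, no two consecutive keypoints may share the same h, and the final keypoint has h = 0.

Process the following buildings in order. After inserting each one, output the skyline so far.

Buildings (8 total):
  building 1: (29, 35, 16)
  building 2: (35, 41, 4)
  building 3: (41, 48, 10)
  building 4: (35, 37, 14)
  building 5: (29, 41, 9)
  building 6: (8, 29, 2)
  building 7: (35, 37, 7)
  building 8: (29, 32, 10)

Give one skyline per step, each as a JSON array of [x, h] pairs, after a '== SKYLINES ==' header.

== SKYLINES ==
[[29,16],[35,0]]
[[29,16],[35,4],[41,0]]
[[29,16],[35,4],[41,10],[48,0]]
[[29,16],[35,14],[37,4],[41,10],[48,0]]
[[29,16],[35,14],[37,9],[41,10],[48,0]]
[[8,2],[29,16],[35,14],[37,9],[41,10],[48,0]]
[[8,2],[29,16],[35,14],[37,9],[41,10],[48,0]]
[[8,2],[29,16],[35,14],[37,9],[41,10],[48,0]]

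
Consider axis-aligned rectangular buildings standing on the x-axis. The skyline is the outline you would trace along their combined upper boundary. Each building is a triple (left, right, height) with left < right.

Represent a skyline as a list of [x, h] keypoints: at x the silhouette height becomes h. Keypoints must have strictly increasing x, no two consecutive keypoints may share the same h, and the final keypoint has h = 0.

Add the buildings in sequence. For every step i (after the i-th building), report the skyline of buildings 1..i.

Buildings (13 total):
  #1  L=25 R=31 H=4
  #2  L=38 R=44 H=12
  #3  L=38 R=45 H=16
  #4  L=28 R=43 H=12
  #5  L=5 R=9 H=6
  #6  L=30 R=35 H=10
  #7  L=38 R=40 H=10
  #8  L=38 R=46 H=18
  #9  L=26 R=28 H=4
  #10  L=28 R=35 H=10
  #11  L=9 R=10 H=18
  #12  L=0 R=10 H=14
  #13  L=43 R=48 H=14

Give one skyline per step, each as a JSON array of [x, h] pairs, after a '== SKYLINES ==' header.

== SKYLINES ==
[[25,4],[31,0]]
[[25,4],[31,0],[38,12],[44,0]]
[[25,4],[31,0],[38,16],[45,0]]
[[25,4],[28,12],[38,16],[45,0]]
[[5,6],[9,0],[25,4],[28,12],[38,16],[45,0]]
[[5,6],[9,0],[25,4],[28,12],[38,16],[45,0]]
[[5,6],[9,0],[25,4],[28,12],[38,16],[45,0]]
[[5,6],[9,0],[25,4],[28,12],[38,18],[46,0]]
[[5,6],[9,0],[25,4],[28,12],[38,18],[46,0]]
[[5,6],[9,0],[25,4],[28,12],[38,18],[46,0]]
[[5,6],[9,18],[10,0],[25,4],[28,12],[38,18],[46,0]]
[[0,14],[9,18],[10,0],[25,4],[28,12],[38,18],[46,0]]
[[0,14],[9,18],[10,0],[25,4],[28,12],[38,18],[46,14],[48,0]]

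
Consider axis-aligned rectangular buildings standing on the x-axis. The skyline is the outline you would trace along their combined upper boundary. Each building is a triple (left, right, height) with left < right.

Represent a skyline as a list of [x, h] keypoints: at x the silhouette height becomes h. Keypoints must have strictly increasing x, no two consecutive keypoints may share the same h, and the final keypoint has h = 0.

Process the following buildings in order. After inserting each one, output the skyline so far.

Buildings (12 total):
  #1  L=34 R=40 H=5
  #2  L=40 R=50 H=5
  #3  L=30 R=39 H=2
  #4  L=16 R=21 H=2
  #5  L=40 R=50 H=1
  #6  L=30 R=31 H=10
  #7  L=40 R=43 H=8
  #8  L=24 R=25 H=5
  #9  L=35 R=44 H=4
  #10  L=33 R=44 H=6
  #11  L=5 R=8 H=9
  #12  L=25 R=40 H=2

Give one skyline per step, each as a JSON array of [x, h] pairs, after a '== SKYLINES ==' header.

== SKYLINES ==
[[34,5],[40,0]]
[[34,5],[50,0]]
[[30,2],[34,5],[50,0]]
[[16,2],[21,0],[30,2],[34,5],[50,0]]
[[16,2],[21,0],[30,2],[34,5],[50,0]]
[[16,2],[21,0],[30,10],[31,2],[34,5],[50,0]]
[[16,2],[21,0],[30,10],[31,2],[34,5],[40,8],[43,5],[50,0]]
[[16,2],[21,0],[24,5],[25,0],[30,10],[31,2],[34,5],[40,8],[43,5],[50,0]]
[[16,2],[21,0],[24,5],[25,0],[30,10],[31,2],[34,5],[40,8],[43,5],[50,0]]
[[16,2],[21,0],[24,5],[25,0],[30,10],[31,2],[33,6],[40,8],[43,6],[44,5],[50,0]]
[[5,9],[8,0],[16,2],[21,0],[24,5],[25,0],[30,10],[31,2],[33,6],[40,8],[43,6],[44,5],[50,0]]
[[5,9],[8,0],[16,2],[21,0],[24,5],[25,2],[30,10],[31,2],[33,6],[40,8],[43,6],[44,5],[50,0]]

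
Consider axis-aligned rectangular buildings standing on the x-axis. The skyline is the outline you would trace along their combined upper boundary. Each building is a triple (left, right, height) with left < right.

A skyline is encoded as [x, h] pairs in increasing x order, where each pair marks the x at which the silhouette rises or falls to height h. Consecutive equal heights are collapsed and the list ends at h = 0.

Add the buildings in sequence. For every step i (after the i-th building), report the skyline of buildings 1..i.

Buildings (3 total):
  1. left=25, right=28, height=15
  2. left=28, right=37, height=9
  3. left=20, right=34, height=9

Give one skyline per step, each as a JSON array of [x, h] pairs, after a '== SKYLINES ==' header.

== SKYLINES ==
[[25,15],[28,0]]
[[25,15],[28,9],[37,0]]
[[20,9],[25,15],[28,9],[37,0]]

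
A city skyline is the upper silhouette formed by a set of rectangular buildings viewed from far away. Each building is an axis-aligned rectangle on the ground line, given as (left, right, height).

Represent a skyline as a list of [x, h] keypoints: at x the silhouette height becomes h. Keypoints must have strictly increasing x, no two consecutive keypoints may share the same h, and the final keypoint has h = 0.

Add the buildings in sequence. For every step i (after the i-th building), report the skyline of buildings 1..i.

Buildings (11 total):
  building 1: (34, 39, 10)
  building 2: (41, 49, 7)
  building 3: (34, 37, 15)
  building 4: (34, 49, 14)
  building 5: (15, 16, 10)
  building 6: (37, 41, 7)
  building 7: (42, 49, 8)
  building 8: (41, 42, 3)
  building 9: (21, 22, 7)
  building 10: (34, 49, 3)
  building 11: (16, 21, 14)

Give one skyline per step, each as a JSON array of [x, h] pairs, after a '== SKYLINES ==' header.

== SKYLINES ==
[[34,10],[39,0]]
[[34,10],[39,0],[41,7],[49,0]]
[[34,15],[37,10],[39,0],[41,7],[49,0]]
[[34,15],[37,14],[49,0]]
[[15,10],[16,0],[34,15],[37,14],[49,0]]
[[15,10],[16,0],[34,15],[37,14],[49,0]]
[[15,10],[16,0],[34,15],[37,14],[49,0]]
[[15,10],[16,0],[34,15],[37,14],[49,0]]
[[15,10],[16,0],[21,7],[22,0],[34,15],[37,14],[49,0]]
[[15,10],[16,0],[21,7],[22,0],[34,15],[37,14],[49,0]]
[[15,10],[16,14],[21,7],[22,0],[34,15],[37,14],[49,0]]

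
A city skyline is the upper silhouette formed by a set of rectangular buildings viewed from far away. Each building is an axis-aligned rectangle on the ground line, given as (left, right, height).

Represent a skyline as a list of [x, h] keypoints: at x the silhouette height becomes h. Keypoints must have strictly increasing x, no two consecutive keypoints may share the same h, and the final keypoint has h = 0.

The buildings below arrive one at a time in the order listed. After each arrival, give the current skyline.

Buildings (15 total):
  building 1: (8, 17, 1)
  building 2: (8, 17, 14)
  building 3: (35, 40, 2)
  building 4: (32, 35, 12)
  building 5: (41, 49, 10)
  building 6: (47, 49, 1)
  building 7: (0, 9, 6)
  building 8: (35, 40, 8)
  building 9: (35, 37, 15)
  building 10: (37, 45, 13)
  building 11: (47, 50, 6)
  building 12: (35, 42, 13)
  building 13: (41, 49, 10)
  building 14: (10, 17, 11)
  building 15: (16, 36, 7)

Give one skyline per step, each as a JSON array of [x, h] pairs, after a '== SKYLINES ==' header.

== SKYLINES ==
[[8,1],[17,0]]
[[8,14],[17,0]]
[[8,14],[17,0],[35,2],[40,0]]
[[8,14],[17,0],[32,12],[35,2],[40,0]]
[[8,14],[17,0],[32,12],[35,2],[40,0],[41,10],[49,0]]
[[8,14],[17,0],[32,12],[35,2],[40,0],[41,10],[49,0]]
[[0,6],[8,14],[17,0],[32,12],[35,2],[40,0],[41,10],[49,0]]
[[0,6],[8,14],[17,0],[32,12],[35,8],[40,0],[41,10],[49,0]]
[[0,6],[8,14],[17,0],[32,12],[35,15],[37,8],[40,0],[41,10],[49,0]]
[[0,6],[8,14],[17,0],[32,12],[35,15],[37,13],[45,10],[49,0]]
[[0,6],[8,14],[17,0],[32,12],[35,15],[37,13],[45,10],[49,6],[50,0]]
[[0,6],[8,14],[17,0],[32,12],[35,15],[37,13],[45,10],[49,6],[50,0]]
[[0,6],[8,14],[17,0],[32,12],[35,15],[37,13],[45,10],[49,6],[50,0]]
[[0,6],[8,14],[17,0],[32,12],[35,15],[37,13],[45,10],[49,6],[50,0]]
[[0,6],[8,14],[17,7],[32,12],[35,15],[37,13],[45,10],[49,6],[50,0]]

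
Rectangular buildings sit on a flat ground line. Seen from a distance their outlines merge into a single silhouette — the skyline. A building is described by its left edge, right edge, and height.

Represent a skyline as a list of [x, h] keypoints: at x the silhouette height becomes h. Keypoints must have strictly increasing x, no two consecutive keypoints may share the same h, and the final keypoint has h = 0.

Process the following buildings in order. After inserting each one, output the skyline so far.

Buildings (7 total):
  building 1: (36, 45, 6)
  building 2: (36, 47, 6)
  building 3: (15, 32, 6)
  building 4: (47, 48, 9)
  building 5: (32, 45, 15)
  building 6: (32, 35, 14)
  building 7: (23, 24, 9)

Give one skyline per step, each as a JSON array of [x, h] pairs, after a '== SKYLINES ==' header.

== SKYLINES ==
[[36,6],[45,0]]
[[36,6],[47,0]]
[[15,6],[32,0],[36,6],[47,0]]
[[15,6],[32,0],[36,6],[47,9],[48,0]]
[[15,6],[32,15],[45,6],[47,9],[48,0]]
[[15,6],[32,15],[45,6],[47,9],[48,0]]
[[15,6],[23,9],[24,6],[32,15],[45,6],[47,9],[48,0]]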